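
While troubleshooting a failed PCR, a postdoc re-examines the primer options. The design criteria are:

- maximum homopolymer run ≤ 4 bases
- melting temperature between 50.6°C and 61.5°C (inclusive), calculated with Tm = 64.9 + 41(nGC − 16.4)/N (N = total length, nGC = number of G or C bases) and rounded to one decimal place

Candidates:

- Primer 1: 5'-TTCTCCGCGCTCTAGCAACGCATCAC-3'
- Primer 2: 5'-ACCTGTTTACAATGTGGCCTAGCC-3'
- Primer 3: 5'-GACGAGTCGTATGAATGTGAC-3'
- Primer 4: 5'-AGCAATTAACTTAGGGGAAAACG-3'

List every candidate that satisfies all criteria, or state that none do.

Primer 2, Primer 3 and Primer 4.

Primer 1 (26 nt, A=5 T=6 G=4 C=11): longest run = 2 ✓; Tm = 64.9 + 41·(15 − 16.4)/26 = 62.7°C, outside 50.6–61.5°C ✗ — fails.
Primer 2 (24 nt, A=5 T=7 G=5 C=7): longest run = 3 ✓; Tm = 64.9 + 41·(12 − 16.4)/24 = 57.4°C ✓ — passes.
Primer 3 (21 nt, A=6 T=5 G=7 C=3): longest run = 2 ✓; Tm = 64.9 + 41·(10 − 16.4)/21 = 52.4°C ✓ — passes.
Primer 4 (23 nt, A=10 T=4 G=6 C=3): longest run = 4 ✓; Tm = 64.9 + 41·(9 − 16.4)/23 = 51.7°C ✓ — passes.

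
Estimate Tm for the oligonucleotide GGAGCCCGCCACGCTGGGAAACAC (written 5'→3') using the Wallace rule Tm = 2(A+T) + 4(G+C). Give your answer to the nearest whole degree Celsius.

Base counts: A=6, T=1, G=8, C=9 (length 24).
Tm = 2·(6+1) + 4·(8+9) = 2·7 + 4·17 = 14 + 68 = 82°C.

82°C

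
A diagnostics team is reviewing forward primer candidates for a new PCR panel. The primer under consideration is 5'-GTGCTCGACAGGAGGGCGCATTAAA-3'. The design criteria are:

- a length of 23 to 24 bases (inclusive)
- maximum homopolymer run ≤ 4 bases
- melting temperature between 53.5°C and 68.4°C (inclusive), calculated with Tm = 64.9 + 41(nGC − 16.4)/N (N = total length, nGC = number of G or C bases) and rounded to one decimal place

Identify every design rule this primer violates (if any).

Base counts: A=7, T=4, G=9, C=5 (length 25).
length: length 25, outside 23–24 ✗
homopolymer run: longest run = 3 ✓
Tm: Tm = 64.9 + 41·(14 − 16.4)/25 = 61.0°C ✓

Fails: length.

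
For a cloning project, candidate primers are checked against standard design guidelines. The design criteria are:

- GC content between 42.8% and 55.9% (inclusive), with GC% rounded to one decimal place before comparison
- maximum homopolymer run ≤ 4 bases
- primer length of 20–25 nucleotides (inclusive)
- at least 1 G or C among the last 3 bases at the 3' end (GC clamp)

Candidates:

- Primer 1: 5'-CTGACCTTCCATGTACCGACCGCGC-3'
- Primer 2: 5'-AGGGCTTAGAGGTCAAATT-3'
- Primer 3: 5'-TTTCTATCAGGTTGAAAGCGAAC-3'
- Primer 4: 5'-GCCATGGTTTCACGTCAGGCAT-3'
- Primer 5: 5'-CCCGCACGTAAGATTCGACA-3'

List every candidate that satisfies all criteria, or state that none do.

Primer 1 (25 nt, A=4 T=5 G=5 C=11): GC 16/25 = 64.0%, outside 42.8–55.9% ✗; longest run = 2 ✓; length 25 ✓; 3' end CGC has 3 G/C ✓ — fails.
Primer 2 (19 nt, A=6 T=5 G=6 C=2): GC 8/19 = 42.1%, outside 42.8–55.9% ✗; longest run = 3 ✓; length 19, outside 20–25 ✗; 3' end ATT has 0 G/C, need ≥1 ✗ — fails.
Primer 3 (23 nt, A=7 T=7 G=5 C=4): GC 9/23 = 39.1%, outside 42.8–55.9% ✗; longest run = 3 ✓; length 23 ✓; 3' end AAC has 1 G/C ✓ — fails.
Primer 4 (22 nt, A=4 T=6 G=6 C=6): GC 12/22 = 54.5% ✓; longest run = 3 ✓; length 22 ✓; 3' end CAT has 1 G/C ✓ — passes.
Primer 5 (20 nt, A=6 T=3 G=4 C=7): GC 11/20 = 55.0% ✓; longest run = 3 ✓; length 20 ✓; 3' end ACA has 1 G/C ✓ — passes.

Primer 4 and Primer 5.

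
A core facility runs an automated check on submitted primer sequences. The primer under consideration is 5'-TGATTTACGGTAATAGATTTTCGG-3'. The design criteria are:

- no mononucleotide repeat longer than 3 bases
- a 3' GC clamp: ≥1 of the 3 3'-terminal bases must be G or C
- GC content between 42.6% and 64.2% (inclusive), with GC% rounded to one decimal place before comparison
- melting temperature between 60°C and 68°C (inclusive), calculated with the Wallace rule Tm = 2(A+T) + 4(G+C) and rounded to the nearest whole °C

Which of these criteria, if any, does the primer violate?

Fails: homopolymer run, GC content.

Base counts: A=6, T=10, G=6, C=2 (length 24).
homopolymer run: longest run = 4, exceeds 3 ✗
GC clamp: 3' end CGG has 3 G/C ✓
GC content: GC 8/24 = 33.3%, outside 42.6–64.2% ✗
Tm: Tm = 2·16 + 4·8 = 64°C ✓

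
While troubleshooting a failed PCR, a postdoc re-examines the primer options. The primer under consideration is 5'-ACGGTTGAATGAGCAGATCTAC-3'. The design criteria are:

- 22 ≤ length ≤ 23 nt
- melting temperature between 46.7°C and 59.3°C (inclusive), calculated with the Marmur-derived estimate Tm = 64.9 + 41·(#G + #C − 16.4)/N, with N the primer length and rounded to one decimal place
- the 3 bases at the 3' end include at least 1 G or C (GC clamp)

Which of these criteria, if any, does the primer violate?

Base counts: A=7, T=5, G=6, C=4 (length 22).
length: length 22 ✓
Tm: Tm = 64.9 + 41·(10 − 16.4)/22 = 53.0°C ✓
GC clamp: 3' end TAC has 1 G/C ✓

Meets all criteria.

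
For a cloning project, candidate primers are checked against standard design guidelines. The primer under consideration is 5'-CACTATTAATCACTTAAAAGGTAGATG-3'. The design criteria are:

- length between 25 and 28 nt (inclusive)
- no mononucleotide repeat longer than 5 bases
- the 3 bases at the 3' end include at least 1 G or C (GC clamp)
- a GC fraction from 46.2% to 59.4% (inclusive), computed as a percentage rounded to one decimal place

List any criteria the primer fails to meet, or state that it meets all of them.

Base counts: A=11, T=8, G=4, C=4 (length 27).
length: length 27 ✓
homopolymer run: longest run = 4 ✓
GC clamp: 3' end ATG has 1 G/C ✓
GC content: GC 8/27 = 29.6%, outside 46.2–59.4% ✗

Fails: GC content.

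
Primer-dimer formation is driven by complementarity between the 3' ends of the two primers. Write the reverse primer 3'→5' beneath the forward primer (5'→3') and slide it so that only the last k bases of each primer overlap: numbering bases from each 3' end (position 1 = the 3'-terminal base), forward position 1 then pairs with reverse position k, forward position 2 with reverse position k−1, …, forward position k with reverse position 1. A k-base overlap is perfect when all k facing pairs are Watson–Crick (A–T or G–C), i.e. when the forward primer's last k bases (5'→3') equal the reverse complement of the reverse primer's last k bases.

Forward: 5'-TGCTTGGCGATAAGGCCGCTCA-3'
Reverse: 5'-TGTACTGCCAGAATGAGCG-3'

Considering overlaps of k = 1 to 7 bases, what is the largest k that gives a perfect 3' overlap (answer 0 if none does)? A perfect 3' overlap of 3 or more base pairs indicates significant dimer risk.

Last 7 bases (5'→3') — forward …CCGCTCA, reverse …ATGAGCG.
Reverse complement of the reverse primer's last 7 bases: CGCTCAT; its first k bases are the reverse complement of the reverse primer's last k bases, so a perfect k-base overlap needs the forward primer's last k bases to equal them.
Comparing (forward last k vs required): k=1: A vs C ✗; k=2: CA vs CG ✗; k=3: TCA vs CGC ✗; k=4: CTCA vs CGCT ✗; k=5: GCTCA vs CGCTC ✗; k=6: CGCTCA vs CGCTCA ✓; k=7: CCGCTCA vs CGCTCAT ✗.
Only k = 6 is perfect, so the longest perfect 3' overlap is 6.

Longest perfect overlap: 6 complementary base pairs; significant dimer risk (threshold 3).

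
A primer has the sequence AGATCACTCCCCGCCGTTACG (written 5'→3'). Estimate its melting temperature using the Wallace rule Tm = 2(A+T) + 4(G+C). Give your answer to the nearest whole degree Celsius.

68°C

Base counts: A=4, T=4, G=4, C=9 (length 21).
Tm = 2·(4+4) + 4·(4+9) = 2·8 + 4·13 = 16 + 52 = 68°C.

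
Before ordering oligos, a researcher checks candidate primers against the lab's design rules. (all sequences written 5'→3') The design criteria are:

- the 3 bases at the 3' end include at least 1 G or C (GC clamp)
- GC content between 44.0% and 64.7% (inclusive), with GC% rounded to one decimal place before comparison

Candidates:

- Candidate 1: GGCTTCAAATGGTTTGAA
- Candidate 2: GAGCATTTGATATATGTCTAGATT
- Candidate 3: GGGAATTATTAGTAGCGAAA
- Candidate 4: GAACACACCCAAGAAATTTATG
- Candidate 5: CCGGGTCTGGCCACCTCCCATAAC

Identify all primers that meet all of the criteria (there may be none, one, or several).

Candidate 1 (18 nt, A=5 T=6 G=5 C=2): 3' end GAA has 1 G/C ✓; GC 7/18 = 38.9%, outside 44.0–64.7% ✗ — fails.
Candidate 2 (24 nt, A=7 T=10 G=5 C=2): 3' end ATT has 0 G/C, need ≥1 ✗; GC 7/24 = 29.2%, outside 44.0–64.7% ✗ — fails.
Candidate 3 (20 nt, A=8 T=5 G=6 C=1): 3' end AAA has 0 G/C, need ≥1 ✗; GC 7/20 = 35.0%, outside 44.0–64.7% ✗ — fails.
Candidate 4 (22 nt, A=10 T=4 G=3 C=5): 3' end ATG has 1 G/C ✓; GC 8/22 = 36.4%, outside 44.0–64.7% ✗ — fails.
Candidate 5 (24 nt, A=4 T=4 G=5 C=11): 3' end AAC has 1 G/C ✓; GC 16/24 = 66.7%, outside 44.0–64.7% ✗ — fails.

None of the candidates satisfy all criteria.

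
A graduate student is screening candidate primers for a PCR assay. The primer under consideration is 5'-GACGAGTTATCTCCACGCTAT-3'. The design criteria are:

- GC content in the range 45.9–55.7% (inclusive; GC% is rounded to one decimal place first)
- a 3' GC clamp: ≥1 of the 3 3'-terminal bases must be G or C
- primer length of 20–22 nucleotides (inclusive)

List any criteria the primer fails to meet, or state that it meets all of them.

Fails: GC clamp.

Base counts: A=5, T=6, G=4, C=6 (length 21).
GC content: GC 10/21 = 47.6% ✓
GC clamp: 3' end TAT has 0 G/C, need ≥1 ✗
length: length 21 ✓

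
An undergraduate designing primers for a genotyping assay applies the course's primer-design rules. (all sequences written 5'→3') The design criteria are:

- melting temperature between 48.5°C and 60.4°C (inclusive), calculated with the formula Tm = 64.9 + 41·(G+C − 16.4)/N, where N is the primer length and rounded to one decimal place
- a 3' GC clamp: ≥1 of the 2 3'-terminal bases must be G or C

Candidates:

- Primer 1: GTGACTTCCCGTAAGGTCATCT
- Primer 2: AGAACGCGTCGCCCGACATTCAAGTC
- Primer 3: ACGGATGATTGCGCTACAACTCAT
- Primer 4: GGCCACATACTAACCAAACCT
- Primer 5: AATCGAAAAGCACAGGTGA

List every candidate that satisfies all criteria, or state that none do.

Primer 1 and Primer 4.

Primer 1 (22 nt, A=4 T=7 G=5 C=6): Tm = 64.9 + 41·(11 − 16.4)/22 = 54.8°C ✓; 3' end CT has 1 G/C ✓ — passes.
Primer 2 (26 nt, A=7 T=4 G=6 C=9): Tm = 64.9 + 41·(15 − 16.4)/26 = 62.7°C, outside 48.5–60.4°C ✗; 3' end TC has 1 G/C ✓ — fails.
Primer 3 (24 nt, A=7 T=6 G=5 C=6): Tm = 64.9 + 41·(11 − 16.4)/24 = 55.7°C ✓; 3' end AT has 0 G/C, need ≥1 ✗ — fails.
Primer 4 (21 nt, A=8 T=3 G=2 C=8): Tm = 64.9 + 41·(10 − 16.4)/21 = 52.4°C ✓; 3' end CT has 1 G/C ✓ — passes.
Primer 5 (19 nt, A=9 T=2 G=5 C=3): Tm = 64.9 + 41·(8 − 16.4)/19 = 46.8°C, outside 48.5–60.4°C ✗; 3' end GA has 1 G/C ✓ — fails.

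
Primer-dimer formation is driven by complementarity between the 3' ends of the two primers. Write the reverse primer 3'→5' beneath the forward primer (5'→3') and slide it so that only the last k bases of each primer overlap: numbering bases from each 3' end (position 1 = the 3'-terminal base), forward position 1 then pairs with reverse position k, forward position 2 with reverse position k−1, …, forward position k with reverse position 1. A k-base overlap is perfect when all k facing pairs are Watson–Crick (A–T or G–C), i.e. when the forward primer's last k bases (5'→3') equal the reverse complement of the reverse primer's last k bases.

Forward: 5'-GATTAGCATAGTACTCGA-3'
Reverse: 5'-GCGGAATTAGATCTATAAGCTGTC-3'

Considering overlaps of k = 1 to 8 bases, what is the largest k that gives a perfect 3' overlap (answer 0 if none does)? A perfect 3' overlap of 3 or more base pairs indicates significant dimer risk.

Longest perfect overlap: 2 complementary base pairs; below the dimer-risk threshold (threshold 3).

Last 8 bases (5'→3') — forward …GTACTCGA, reverse …AAGCTGTC.
Reverse complement of the reverse primer's last 8 bases: GACAGCTT; its first k bases are the reverse complement of the reverse primer's last k bases, so a perfect k-base overlap needs the forward primer's last k bases to equal them.
Comparing (forward last k vs required): k=1: A vs G ✗; k=2: GA vs GA ✓; k=3: CGA vs GAC ✗; k=4: TCGA vs GACA ✗; k=5: CTCGA vs GACAG ✗; k=6: ACTCGA vs GACAGC ✗; k=7: TACTCGA vs GACAGCT ✗; k=8: GTACTCGA vs GACAGCTT ✗.
Only k = 2 is perfect, so the longest perfect 3' overlap is 2.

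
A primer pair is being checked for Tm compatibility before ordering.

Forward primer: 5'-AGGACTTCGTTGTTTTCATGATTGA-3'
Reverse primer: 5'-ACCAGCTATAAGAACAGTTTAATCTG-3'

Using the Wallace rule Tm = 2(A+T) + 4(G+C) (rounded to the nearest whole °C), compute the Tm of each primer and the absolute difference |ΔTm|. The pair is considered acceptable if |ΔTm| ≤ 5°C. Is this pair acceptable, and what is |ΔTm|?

Forward: A=5 T=11 G=6 C=3 → Tm = 2·16 + 4·9 = 68°C.
Reverse: A=10 T=7 G=4 C=5 → Tm = 2·17 + 4·9 = 70°C.
|ΔTm| = |68 − 70| = 2°C, ≤ 5°C.

|ΔTm| = 2°C; the pair is acceptable.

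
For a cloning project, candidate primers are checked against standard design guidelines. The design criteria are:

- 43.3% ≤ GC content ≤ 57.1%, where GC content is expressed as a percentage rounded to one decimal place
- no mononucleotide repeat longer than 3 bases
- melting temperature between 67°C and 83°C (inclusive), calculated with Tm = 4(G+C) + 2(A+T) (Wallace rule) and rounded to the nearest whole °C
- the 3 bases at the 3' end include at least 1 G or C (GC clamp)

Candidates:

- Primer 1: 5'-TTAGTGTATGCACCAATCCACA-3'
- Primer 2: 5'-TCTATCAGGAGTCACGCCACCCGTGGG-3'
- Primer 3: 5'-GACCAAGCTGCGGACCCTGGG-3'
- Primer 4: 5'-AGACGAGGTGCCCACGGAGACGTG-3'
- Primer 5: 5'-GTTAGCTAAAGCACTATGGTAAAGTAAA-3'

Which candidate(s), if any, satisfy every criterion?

None of the candidates satisfy all criteria.

Primer 1 (22 nt, A=7 T=6 G=3 C=6): GC 9/22 = 40.9%, outside 43.3–57.1% ✗; longest run = 2 ✓; Tm = 2·13 + 4·9 = 62°C, outside 67–83°C ✗; 3' end ACA has 1 G/C ✓ — fails.
Primer 2 (27 nt, A=5 T=5 G=8 C=9): GC 17/27 = 63.0%, outside 43.3–57.1% ✗; longest run = 3 ✓; Tm = 2·10 + 4·17 = 88°C, outside 67–83°C ✗; 3' end GGG has 3 G/C ✓ — fails.
Primer 3 (21 nt, A=4 T=2 G=8 C=7): GC 15/21 = 71.4%, outside 43.3–57.1% ✗; longest run = 3 ✓; Tm = 2·6 + 4·15 = 72°C ✓; 3' end GGG has 3 G/C ✓ — fails.
Primer 4 (24 nt, A=6 T=2 G=10 C=6): GC 16/24 = 66.7%, outside 43.3–57.1% ✗; longest run = 3 ✓; Tm = 2·8 + 4·16 = 80°C ✓; 3' end GTG has 2 G/C ✓ — fails.
Primer 5 (28 nt, A=12 T=7 G=6 C=3): GC 9/28 = 32.1%, outside 43.3–57.1% ✗; longest run = 3 ✓; Tm = 2·19 + 4·9 = 74°C ✓; 3' end AAA has 0 G/C, need ≥1 ✗ — fails.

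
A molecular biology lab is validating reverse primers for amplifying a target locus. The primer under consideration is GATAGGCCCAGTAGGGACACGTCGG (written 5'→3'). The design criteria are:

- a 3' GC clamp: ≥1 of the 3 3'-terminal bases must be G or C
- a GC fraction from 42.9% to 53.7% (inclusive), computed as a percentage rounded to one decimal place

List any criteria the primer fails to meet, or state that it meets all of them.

Fails: GC content.

Base counts: A=6, T=3, G=10, C=6 (length 25).
GC clamp: 3' end CGG has 3 G/C ✓
GC content: GC 16/25 = 64.0%, outside 42.9–53.7% ✗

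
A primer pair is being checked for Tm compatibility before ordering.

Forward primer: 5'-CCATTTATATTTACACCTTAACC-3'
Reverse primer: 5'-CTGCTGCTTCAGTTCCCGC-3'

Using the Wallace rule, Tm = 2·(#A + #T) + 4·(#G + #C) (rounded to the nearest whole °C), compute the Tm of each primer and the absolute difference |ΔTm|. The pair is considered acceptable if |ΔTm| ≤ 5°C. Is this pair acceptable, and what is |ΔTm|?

|ΔTm| = 2°C; the pair is acceptable.

Forward: A=7 T=9 G=0 C=7 → Tm = 2·16 + 4·7 = 60°C.
Reverse: A=1 T=6 G=4 C=8 → Tm = 2·7 + 4·12 = 62°C.
|ΔTm| = |60 − 62| = 2°C, ≤ 5°C.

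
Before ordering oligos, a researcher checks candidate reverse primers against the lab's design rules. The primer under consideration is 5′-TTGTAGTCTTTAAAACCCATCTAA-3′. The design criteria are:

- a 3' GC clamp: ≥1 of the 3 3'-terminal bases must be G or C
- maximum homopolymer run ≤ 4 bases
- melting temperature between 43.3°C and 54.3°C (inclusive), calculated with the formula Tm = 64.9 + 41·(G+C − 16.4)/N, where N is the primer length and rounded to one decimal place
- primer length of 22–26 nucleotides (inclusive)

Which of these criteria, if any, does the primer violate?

Base counts: A=8, T=9, G=2, C=5 (length 24).
GC clamp: 3' end TAA has 0 G/C, need ≥1 ✗
homopolymer run: longest run = 4 ✓
Tm: Tm = 64.9 + 41·(7 − 16.4)/24 = 48.8°C ✓
length: length 24 ✓

Fails: GC clamp.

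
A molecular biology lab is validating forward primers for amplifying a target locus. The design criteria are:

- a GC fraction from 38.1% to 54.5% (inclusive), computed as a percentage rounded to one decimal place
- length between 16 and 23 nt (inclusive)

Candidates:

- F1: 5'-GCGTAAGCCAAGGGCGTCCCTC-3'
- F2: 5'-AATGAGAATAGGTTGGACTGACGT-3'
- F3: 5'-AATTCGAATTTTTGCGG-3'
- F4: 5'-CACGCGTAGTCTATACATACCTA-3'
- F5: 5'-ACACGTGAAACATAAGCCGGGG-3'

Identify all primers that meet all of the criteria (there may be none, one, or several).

F4 and F5.

F1 (22 nt, A=4 T=3 G=7 C=8): GC 15/22 = 68.2%, outside 38.1–54.5% ✗; length 22 ✓ — fails.
F2 (24 nt, A=8 T=6 G=8 C=2): GC 10/24 = 41.7% ✓; length 24, outside 16–23 ✗ — fails.
F3 (17 nt, A=4 T=7 G=4 C=2): GC 6/17 = 35.3%, outside 38.1–54.5% ✗; length 17 ✓ — fails.
F4 (23 nt, A=7 T=6 G=3 C=7): GC 10/23 = 43.5% ✓; length 23 ✓ — passes.
F5 (22 nt, A=8 T=2 G=7 C=5): GC 12/22 = 54.5% ✓; length 22 ✓ — passes.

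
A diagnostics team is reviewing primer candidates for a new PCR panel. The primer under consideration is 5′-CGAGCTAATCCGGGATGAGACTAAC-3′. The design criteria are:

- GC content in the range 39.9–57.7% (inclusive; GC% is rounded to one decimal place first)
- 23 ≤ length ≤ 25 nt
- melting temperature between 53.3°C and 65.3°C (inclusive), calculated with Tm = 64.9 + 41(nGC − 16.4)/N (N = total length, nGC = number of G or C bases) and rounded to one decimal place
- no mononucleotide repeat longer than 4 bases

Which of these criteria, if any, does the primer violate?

Base counts: A=8, T=4, G=7, C=6 (length 25).
GC content: GC 13/25 = 52.0% ✓
length: length 25 ✓
Tm: Tm = 64.9 + 41·(13 − 16.4)/25 = 59.3°C ✓
homopolymer run: longest run = 3 ✓

Meets all criteria.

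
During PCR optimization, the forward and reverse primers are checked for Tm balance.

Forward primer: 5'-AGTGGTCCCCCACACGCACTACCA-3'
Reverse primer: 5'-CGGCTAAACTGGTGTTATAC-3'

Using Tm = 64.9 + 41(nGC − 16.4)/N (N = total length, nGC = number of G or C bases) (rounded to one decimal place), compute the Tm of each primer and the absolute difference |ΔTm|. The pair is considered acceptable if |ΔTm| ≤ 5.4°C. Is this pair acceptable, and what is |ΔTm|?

|ΔTm| = 12.8°C; the pair is not acceptable.

Forward: G+C = 15, N = 24 → Tm = 64.9 + 41·(15 − 16.4)/24 = 62.5°C.
Reverse: G+C = 9, N = 20 → Tm = 64.9 + 41·(9 − 16.4)/20 = 49.7°C.
|ΔTm| = |62.5 − 49.7| = 12.8°C, > 5.4°C.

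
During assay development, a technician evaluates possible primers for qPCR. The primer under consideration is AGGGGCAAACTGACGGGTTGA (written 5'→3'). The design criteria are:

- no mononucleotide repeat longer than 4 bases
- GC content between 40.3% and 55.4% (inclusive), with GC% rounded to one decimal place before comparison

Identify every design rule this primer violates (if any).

Fails: GC content.

Base counts: A=6, T=3, G=9, C=3 (length 21).
homopolymer run: longest run = 4 ✓
GC content: GC 12/21 = 57.1%, outside 40.3–55.4% ✗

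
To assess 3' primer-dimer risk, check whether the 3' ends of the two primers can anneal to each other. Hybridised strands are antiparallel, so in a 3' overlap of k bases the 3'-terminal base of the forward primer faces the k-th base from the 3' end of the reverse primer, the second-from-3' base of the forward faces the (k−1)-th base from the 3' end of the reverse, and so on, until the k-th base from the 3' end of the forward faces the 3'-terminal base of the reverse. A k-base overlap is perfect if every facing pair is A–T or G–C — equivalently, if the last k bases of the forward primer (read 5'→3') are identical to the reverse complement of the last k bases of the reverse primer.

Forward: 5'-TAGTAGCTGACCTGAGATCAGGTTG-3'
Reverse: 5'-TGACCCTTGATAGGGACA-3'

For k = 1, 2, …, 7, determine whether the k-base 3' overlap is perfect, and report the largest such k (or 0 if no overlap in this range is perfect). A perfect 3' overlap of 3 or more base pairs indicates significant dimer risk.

Longest perfect overlap: 2 complementary base pairs; below the dimer-risk threshold (threshold 3).

Last 7 bases (5'→3') — forward …CAGGTTG, reverse …AGGGACA.
Reverse complement of the reverse primer's last 7 bases: TGTCCCT; its first k bases are the reverse complement of the reverse primer's last k bases, so a perfect k-base overlap needs the forward primer's last k bases to equal them.
Comparing (forward last k vs required): k=1: G vs T ✗; k=2: TG vs TG ✓; k=3: TTG vs TGT ✗; k=4: GTTG vs TGTC ✗; k=5: GGTTG vs TGTCC ✗; k=6: AGGTTG vs TGTCCC ✗; k=7: CAGGTTG vs TGTCCCT ✗.
Only k = 2 is perfect, so the longest perfect 3' overlap is 2.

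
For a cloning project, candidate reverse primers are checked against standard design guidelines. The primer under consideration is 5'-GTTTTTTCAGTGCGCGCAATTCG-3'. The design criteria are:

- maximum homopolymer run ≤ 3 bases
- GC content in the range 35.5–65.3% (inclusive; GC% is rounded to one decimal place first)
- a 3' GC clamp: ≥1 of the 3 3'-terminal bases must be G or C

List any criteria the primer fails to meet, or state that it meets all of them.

Fails: homopolymer run.

Base counts: A=3, T=9, G=6, C=5 (length 23).
homopolymer run: longest run = 6, exceeds 3 ✗
GC content: GC 11/23 = 47.8% ✓
GC clamp: 3' end TCG has 2 G/C ✓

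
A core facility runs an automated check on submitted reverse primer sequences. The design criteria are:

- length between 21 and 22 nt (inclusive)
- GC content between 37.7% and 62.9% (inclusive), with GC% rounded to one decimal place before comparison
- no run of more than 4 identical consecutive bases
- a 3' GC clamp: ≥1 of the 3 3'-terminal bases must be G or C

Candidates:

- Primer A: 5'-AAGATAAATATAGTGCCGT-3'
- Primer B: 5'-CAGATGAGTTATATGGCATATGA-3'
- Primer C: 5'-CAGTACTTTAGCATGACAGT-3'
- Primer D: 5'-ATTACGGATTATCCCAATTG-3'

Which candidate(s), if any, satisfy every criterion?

None of the candidates satisfy all criteria.

Primer A (19 nt, A=8 T=5 G=4 C=2): length 19, outside 21–22 ✗; GC 6/19 = 31.6%, outside 37.7–62.9% ✗; longest run = 3 ✓; 3' end CGT has 2 G/C ✓ — fails.
Primer B (23 nt, A=8 T=7 G=6 C=2): length 23, outside 21–22 ✗; GC 8/23 = 34.8%, outside 37.7–62.9% ✗; longest run = 2 ✓; 3' end TGA has 1 G/C ✓ — fails.
Primer C (20 nt, A=6 T=6 G=4 C=4): length 20, outside 21–22 ✗; GC 8/20 = 40.0% ✓; longest run = 3 ✓; 3' end AGT has 1 G/C ✓ — fails.
Primer D (20 nt, A=6 T=7 G=3 C=4): length 20, outside 21–22 ✗; GC 7/20 = 35.0%, outside 37.7–62.9% ✗; longest run = 3 ✓; 3' end TTG has 1 G/C ✓ — fails.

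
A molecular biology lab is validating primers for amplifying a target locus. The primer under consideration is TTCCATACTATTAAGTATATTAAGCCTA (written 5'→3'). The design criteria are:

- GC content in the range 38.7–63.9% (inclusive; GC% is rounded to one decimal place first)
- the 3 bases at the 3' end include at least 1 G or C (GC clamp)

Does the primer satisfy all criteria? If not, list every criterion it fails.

Fails: GC content.

Base counts: A=10, T=11, G=2, C=5 (length 28).
GC content: GC 7/28 = 25.0%, outside 38.7–63.9% ✗
GC clamp: 3' end CTA has 1 G/C ✓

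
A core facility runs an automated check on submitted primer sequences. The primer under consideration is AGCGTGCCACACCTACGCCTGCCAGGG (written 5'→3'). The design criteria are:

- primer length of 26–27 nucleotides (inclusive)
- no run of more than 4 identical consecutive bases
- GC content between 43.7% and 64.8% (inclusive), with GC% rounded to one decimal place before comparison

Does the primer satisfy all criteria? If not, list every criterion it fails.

Base counts: A=5, T=3, G=8, C=11 (length 27).
length: length 27 ✓
homopolymer run: longest run = 3 ✓
GC content: GC 19/27 = 70.4%, outside 43.7–64.8% ✗

Fails: GC content.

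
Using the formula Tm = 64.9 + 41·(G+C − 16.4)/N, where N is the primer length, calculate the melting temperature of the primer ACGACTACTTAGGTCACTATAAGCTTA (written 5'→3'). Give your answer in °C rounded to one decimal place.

55.2°C

Base counts: A=9, T=8, G=4, C=6; G+C = 10, N = 27.
Tm = 64.9 + 41·(10 − 16.4)/27 = 64.9 + -262.40/27 = 55.2°C.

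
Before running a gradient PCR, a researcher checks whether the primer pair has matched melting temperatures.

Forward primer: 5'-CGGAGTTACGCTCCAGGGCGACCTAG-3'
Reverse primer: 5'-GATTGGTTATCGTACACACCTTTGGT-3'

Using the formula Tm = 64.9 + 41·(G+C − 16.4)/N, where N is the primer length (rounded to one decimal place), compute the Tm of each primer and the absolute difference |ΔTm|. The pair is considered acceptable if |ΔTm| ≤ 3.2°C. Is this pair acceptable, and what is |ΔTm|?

Forward: G+C = 17, N = 26 → Tm = 64.9 + 41·(17 − 16.4)/26 = 65.8°C.
Reverse: G+C = 11, N = 26 → Tm = 64.9 + 41·(11 − 16.4)/26 = 56.4°C.
|ΔTm| = |65.8 − 56.4| = 9.4°C, > 3.2°C.

|ΔTm| = 9.4°C; the pair is not acceptable.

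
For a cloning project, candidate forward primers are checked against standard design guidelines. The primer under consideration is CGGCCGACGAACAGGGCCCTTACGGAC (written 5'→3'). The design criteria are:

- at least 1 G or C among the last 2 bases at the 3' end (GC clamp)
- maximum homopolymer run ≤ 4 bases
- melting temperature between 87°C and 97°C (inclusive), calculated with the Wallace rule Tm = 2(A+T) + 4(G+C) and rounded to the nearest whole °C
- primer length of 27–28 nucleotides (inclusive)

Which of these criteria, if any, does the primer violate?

Base counts: A=6, T=2, G=9, C=10 (length 27).
GC clamp: 3' end AC has 1 G/C ✓
homopolymer run: longest run = 3 ✓
Tm: Tm = 2·8 + 4·19 = 92°C ✓
length: length 27 ✓

Meets all criteria.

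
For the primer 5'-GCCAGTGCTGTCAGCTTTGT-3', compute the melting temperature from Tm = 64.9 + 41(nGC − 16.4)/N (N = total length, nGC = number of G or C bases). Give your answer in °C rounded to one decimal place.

Base counts: A=2, T=7, G=6, C=5; G+C = 11, N = 20.
Tm = 64.9 + 41·(11 − 16.4)/20 = 64.9 + -221.40/20 = 53.8°C.

53.8°C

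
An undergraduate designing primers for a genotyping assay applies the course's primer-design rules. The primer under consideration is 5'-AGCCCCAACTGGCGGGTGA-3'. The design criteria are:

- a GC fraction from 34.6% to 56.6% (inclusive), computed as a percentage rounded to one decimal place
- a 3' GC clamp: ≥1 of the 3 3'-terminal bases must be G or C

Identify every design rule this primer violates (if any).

Base counts: A=4, T=2, G=7, C=6 (length 19).
GC content: GC 13/19 = 68.4%, outside 34.6–56.6% ✗
GC clamp: 3' end TGA has 1 G/C ✓

Fails: GC content.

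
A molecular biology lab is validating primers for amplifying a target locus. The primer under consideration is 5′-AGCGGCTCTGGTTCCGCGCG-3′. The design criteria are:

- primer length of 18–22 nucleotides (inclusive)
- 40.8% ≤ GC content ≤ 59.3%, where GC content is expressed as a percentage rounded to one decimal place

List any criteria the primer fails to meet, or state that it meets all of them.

Base counts: A=1, T=4, G=8, C=7 (length 20).
length: length 20 ✓
GC content: GC 15/20 = 75.0%, outside 40.8–59.3% ✗

Fails: GC content.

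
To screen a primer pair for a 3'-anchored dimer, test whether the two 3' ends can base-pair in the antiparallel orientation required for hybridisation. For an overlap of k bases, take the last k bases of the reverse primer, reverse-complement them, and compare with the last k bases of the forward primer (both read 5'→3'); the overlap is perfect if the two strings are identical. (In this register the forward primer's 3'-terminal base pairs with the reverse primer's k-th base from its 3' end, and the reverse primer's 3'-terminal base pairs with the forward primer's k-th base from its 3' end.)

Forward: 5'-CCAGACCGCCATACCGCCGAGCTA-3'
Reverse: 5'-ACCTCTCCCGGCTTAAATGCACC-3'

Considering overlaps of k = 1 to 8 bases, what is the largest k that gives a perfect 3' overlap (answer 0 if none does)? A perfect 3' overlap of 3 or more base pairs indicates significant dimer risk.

Longest perfect overlap: 0 complementary base pairs; below the dimer-risk threshold (threshold 3).

Last 8 bases (5'→3') — forward …CCGAGCTA, reverse …AATGCACC.
Reverse complement of the reverse primer's last 8 bases: GGTGCATT; its first k bases are the reverse complement of the reverse primer's last k bases, so a perfect k-base overlap needs the forward primer's last k bases to equal them.
Comparing (forward last k vs required): k=1: A vs G ✗; k=2: TA vs GG ✗; k=3: CTA vs GGT ✗; k=4: GCTA vs GGTG ✗; k=5: AGCTA vs GGTGC ✗; k=6: GAGCTA vs GGTGCA ✗; k=7: CGAGCTA vs GGTGCAT ✗; k=8: CCGAGCTA vs GGTGCATT ✗.
No overlap length from 1 to 8 is perfect, so the longest perfect 3' overlap is 0.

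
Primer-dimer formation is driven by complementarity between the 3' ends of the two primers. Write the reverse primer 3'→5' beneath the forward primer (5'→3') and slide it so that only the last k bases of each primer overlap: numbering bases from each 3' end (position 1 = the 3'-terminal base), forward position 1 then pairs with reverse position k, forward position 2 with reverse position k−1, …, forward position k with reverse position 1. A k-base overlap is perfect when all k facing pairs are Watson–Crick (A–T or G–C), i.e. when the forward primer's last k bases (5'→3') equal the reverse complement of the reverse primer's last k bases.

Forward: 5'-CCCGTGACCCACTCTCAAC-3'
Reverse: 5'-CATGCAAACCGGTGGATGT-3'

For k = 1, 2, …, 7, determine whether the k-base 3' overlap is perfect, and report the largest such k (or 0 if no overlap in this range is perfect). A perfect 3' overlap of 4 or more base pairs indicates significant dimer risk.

Last 7 bases (5'→3') — forward …TCTCAAC, reverse …TGGATGT.
Reverse complement of the reverse primer's last 7 bases: ACATCCA; its first k bases are the reverse complement of the reverse primer's last k bases, so a perfect k-base overlap needs the forward primer's last k bases to equal them.
Comparing (forward last k vs required): k=1: C vs A ✗; k=2: AC vs AC ✓; k=3: AAC vs ACA ✗; k=4: CAAC vs ACAT ✗; k=5: TCAAC vs ACATC ✗; k=6: CTCAAC vs ACATCC ✗; k=7: TCTCAAC vs ACATCCA ✗.
Only k = 2 is perfect, so the longest perfect 3' overlap is 2.

Longest perfect overlap: 2 complementary base pairs; below the dimer-risk threshold (threshold 4).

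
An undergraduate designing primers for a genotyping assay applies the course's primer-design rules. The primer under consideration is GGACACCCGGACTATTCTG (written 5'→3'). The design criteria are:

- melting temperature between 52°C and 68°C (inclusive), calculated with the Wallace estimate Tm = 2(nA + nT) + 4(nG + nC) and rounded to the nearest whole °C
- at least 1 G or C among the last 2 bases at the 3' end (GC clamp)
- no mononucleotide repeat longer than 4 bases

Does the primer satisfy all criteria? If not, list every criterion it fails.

Meets all criteria.

Base counts: A=4, T=4, G=5, C=6 (length 19).
Tm: Tm = 2·8 + 4·11 = 60°C ✓
GC clamp: 3' end TG has 1 G/C ✓
homopolymer run: longest run = 3 ✓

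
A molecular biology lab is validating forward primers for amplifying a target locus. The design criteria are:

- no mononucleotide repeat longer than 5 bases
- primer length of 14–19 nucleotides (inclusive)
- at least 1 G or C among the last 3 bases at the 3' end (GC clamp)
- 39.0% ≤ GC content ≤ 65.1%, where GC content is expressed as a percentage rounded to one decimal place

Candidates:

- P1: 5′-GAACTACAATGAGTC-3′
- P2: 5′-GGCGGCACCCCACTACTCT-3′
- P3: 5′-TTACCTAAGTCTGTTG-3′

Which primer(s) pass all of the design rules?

P1 (15 nt, A=6 T=3 G=3 C=3): longest run = 2 ✓; length 15 ✓; 3' end GTC has 2 G/C ✓; GC 6/15 = 40.0% ✓ — passes.
P2 (19 nt, A=3 T=3 G=4 C=9): longest run = 4 ✓; length 19 ✓; 3' end TCT has 1 G/C ✓; GC 13/19 = 68.4%, outside 39.0–65.1% ✗ — fails.
P3 (16 nt, A=3 T=7 G=3 C=3): longest run = 2 ✓; length 16 ✓; 3' end TTG has 1 G/C ✓; GC 6/16 = 37.5%, outside 39.0–65.1% ✗ — fails.

P1 only.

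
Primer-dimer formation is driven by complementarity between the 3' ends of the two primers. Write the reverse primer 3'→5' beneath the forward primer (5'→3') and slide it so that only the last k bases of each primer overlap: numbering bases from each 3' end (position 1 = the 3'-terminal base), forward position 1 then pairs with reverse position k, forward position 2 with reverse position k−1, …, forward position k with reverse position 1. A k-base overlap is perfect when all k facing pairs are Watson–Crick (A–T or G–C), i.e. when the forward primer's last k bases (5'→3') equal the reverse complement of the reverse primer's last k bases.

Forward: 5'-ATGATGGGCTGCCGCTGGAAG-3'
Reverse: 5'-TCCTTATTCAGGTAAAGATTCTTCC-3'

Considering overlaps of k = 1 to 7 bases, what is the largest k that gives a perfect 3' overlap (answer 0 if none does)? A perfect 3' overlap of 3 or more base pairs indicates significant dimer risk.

Last 7 bases (5'→3') — forward …CTGGAAG, reverse …TTCTTCC.
Reverse complement of the reverse primer's last 7 bases: GGAAGAA; its first k bases are the reverse complement of the reverse primer's last k bases, so a perfect k-base overlap needs the forward primer's last k bases to equal them.
Comparing (forward last k vs required): k=1: G vs G ✓; k=2: AG vs GG ✗; k=3: AAG vs GGA ✗; k=4: GAAG vs GGAA ✗; k=5: GGAAG vs GGAAG ✓; k=6: TGGAAG vs GGAAGA ✗; k=7: CTGGAAG vs GGAAGAA ✗.
Perfect overlaps at k = 1, 5; the largest is 5.

Longest perfect overlap: 5 complementary base pairs; significant dimer risk (threshold 3).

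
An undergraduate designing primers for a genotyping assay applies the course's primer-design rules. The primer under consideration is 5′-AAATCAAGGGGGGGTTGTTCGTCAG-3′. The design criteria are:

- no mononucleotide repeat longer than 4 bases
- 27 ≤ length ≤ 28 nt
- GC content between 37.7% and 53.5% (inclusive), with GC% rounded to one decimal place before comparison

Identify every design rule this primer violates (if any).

Fails: homopolymer run, length.

Base counts: A=6, T=6, G=10, C=3 (length 25).
homopolymer run: longest run = 7, exceeds 4 ✗
length: length 25, outside 27–28 ✗
GC content: GC 13/25 = 52.0% ✓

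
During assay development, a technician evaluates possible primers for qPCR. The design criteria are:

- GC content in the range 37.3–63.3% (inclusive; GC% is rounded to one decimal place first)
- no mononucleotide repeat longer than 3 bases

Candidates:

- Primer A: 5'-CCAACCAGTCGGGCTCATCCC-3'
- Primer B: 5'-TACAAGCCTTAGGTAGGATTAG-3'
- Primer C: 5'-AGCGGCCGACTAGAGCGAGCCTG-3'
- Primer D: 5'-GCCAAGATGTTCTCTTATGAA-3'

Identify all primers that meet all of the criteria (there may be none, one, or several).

Primer B and Primer D.

Primer A (21 nt, A=4 T=3 G=4 C=10): GC 14/21 = 66.7%, outside 37.3–63.3% ✗; longest run = 3 ✓ — fails.
Primer B (22 nt, A=7 T=6 G=6 C=3): GC 9/22 = 40.9% ✓; longest run = 2 ✓ — passes.
Primer C (23 nt, A=5 T=2 G=9 C=7): GC 16/23 = 69.6%, outside 37.3–63.3% ✗; longest run = 2 ✓ — fails.
Primer D (21 nt, A=6 T=7 G=4 C=4): GC 8/21 = 38.1% ✓; longest run = 2 ✓ — passes.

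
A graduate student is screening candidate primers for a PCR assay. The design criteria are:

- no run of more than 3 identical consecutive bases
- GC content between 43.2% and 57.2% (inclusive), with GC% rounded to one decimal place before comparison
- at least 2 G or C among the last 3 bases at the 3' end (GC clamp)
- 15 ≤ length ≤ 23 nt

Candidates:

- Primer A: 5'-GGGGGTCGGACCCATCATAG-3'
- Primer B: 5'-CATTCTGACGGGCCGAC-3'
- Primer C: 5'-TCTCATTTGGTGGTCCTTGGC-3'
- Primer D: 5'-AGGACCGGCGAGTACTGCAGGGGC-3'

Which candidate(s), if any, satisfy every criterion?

Primer A (20 nt, A=4 T=3 G=8 C=5): longest run = 5, exceeds 3 ✗; GC 13/20 = 65.0%, outside 43.2–57.2% ✗; 3' end TAG has 1 G/C, need ≥2 ✗; length 20 ✓ — fails.
Primer B (17 nt, A=3 T=3 G=5 C=6): longest run = 3 ✓; GC 11/17 = 64.7%, outside 43.2–57.2% ✗; 3' end GAC has 2 G/C ✓; length 17 ✓ — fails.
Primer C (21 nt, A=1 T=9 G=6 C=5): longest run = 3 ✓; GC 11/21 = 52.4% ✓; 3' end GGC has 3 G/C ✓; length 21 ✓ — passes.
Primer D (24 nt, A=5 T=2 G=11 C=6): longest run = 4, exceeds 3 ✗; GC 17/24 = 70.8%, outside 43.2–57.2% ✗; 3' end GGC has 3 G/C ✓; length 24, outside 15–23 ✗ — fails.

Primer C only.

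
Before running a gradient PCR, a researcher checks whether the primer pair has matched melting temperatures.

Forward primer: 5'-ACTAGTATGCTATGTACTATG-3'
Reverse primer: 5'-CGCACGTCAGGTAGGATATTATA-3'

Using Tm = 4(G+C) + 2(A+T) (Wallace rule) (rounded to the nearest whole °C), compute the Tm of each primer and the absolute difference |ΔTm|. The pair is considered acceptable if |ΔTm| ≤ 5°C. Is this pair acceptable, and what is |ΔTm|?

|ΔTm| = 10°C; the pair is not acceptable.

Forward: A=6 T=8 G=4 C=3 → Tm = 2·14 + 4·7 = 56°C.
Reverse: A=7 T=6 G=6 C=4 → Tm = 2·13 + 4·10 = 66°C.
|ΔTm| = |56 − 66| = 10°C, > 5°C.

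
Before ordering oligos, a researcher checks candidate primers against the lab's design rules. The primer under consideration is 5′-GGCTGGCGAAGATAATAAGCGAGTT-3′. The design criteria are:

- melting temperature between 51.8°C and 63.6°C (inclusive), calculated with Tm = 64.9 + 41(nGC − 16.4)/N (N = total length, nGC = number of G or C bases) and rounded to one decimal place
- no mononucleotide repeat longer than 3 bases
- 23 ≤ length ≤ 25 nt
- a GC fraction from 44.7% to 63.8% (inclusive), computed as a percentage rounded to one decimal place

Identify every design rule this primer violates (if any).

Base counts: A=8, T=5, G=9, C=3 (length 25).
Tm: Tm = 64.9 + 41·(12 − 16.4)/25 = 57.7°C ✓
homopolymer run: longest run = 2 ✓
length: length 25 ✓
GC content: GC 12/25 = 48.0% ✓

Meets all criteria.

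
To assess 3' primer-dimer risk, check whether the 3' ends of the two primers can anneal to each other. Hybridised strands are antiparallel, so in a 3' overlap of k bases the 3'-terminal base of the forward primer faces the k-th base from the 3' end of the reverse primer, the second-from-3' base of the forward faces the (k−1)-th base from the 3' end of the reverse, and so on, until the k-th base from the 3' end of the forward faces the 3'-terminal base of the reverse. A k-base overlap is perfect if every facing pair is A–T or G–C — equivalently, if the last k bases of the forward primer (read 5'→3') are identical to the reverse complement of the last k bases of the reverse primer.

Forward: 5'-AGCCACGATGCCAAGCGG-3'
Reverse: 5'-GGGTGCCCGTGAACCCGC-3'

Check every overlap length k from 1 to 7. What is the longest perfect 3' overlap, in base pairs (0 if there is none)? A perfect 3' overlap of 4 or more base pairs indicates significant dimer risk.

Last 7 bases (5'→3') — forward …CAAGCGG, reverse …AACCCGC.
Reverse complement of the reverse primer's last 7 bases: GCGGGTT; its first k bases are the reverse complement of the reverse primer's last k bases, so a perfect k-base overlap needs the forward primer's last k bases to equal them.
Comparing (forward last k vs required): k=1: G vs G ✓; k=2: GG vs GC ✗; k=3: CGG vs GCG ✗; k=4: GCGG vs GCGG ✓; k=5: AGCGG vs GCGGG ✗; k=6: AAGCGG vs GCGGGT ✗; k=7: CAAGCGG vs GCGGGTT ✗.
Perfect overlaps at k = 1, 4; the largest is 4.

Longest perfect overlap: 4 complementary base pairs; significant dimer risk (threshold 4).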